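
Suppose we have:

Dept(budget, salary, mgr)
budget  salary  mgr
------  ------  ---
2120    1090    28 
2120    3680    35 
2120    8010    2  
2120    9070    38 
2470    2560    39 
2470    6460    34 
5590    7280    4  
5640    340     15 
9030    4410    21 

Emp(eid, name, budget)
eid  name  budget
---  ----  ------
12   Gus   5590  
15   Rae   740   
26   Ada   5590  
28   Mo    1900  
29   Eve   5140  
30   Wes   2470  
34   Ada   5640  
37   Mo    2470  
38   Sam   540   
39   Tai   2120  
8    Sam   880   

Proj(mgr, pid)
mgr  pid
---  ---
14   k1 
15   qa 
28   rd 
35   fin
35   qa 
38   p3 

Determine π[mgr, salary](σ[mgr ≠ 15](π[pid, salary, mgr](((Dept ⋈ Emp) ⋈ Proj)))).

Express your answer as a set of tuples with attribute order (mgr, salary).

{(28, 1090), (35, 3680), (38, 9070)}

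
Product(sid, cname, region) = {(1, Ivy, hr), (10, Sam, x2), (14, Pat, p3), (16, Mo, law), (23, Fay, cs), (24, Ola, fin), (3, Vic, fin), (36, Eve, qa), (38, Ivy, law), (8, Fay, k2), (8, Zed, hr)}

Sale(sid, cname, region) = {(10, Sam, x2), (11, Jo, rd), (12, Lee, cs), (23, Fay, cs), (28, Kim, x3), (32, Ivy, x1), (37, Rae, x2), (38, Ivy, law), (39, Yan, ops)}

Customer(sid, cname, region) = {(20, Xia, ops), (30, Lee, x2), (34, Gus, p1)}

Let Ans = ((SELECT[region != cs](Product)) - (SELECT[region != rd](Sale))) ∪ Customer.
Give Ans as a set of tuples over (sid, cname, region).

{(1, Ivy, hr), (14, Pat, p3), (16, Mo, law), (20, Xia, ops), (24, Ola, fin), (3, Vic, fin), (30, Lee, x2), (34, Gus, p1), (36, Eve, qa), (8, Fay, k2), (8, Zed, hr)}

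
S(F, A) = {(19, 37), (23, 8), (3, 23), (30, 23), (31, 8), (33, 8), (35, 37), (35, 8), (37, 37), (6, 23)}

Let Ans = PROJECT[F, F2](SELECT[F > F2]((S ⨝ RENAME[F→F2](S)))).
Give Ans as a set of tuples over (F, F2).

ρ[F→F2]: schema becomes (F2, A); tuples unchanged.
S ⋈ RENAME[F→F2](S) (natural join on A): {(19, 37, 19), (19, 37, 35), (19, 37, 37), (23, 8, 23), (23, 8, 31), (23, 8, 33), (23, 8, 35), (3, 23, 3), (3, 23, 30), (3, 23, 6), (30, 23, 3), (30, 23, 30), (30, 23, 6), (31, 8, 23), (31, 8, 31), (31, 8, 33), (31, 8, 35), (33, 8, 23), (33, 8, 31), (33, 8, 33), (33, 8, 35), (35, 37, 19), (35, 37, 35), (35, 37, 37), (35, 8, 23), (35, 8, 31), (35, 8, 33), (35, 8, 35), (37, 37, 19), (37, 37, 35), (37, 37, 37), (6, 23, 3), (6, 23, 30), (6, 23, 6)}
σ[F > F2]: keep tuples satisfying F > F2 → {(30, 23, 3), (30, 23, 6), (31, 8, 23), (33, 8, 23), (33, 8, 31), (35, 37, 19), (35, 8, 23), (35, 8, 31), (35, 8, 33), (37, 37, 19), (37, 37, 35), (6, 23, 3)}
π_{F, F2} gives {(30, 3), (30, 6), (31, 23), (33, 23), (33, 31), (35, 19), (35, 23), (35, 31), (35, 33), (37, 19), (37, 35), (6, 3)}.

{(30, 3), (30, 6), (31, 23), (33, 23), (33, 31), (35, 19), (35, 23), (35, 31), (35, 33), (37, 19), (37, 35), (6, 3)}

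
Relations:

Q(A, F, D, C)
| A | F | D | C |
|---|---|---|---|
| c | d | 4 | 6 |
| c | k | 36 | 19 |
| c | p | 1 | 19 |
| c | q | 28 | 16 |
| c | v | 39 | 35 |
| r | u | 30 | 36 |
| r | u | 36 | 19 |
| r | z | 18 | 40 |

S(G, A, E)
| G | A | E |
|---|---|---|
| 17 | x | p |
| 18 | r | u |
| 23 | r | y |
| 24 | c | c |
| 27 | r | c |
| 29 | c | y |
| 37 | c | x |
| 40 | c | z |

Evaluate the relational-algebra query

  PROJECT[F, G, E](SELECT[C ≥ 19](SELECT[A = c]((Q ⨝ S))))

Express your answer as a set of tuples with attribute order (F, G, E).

{(k, 24, c), (k, 29, y), (k, 37, x), (k, 40, z), (p, 24, c), (p, 29, y), (p, 37, x), (p, 40, z), (v, 24, c), (v, 29, y), (v, 37, x), (v, 40, z)}

Joining Q and S on A yields {(c, d, 4, 6, 24, c), (c, d, 4, 6, 29, y), (c, d, 4, 6, 37, x), (c, d, 4, 6, 40, z), (c, k, 36, 19, 24, c), (c, k, 36, 19, 29, y), (c, k, 36, 19, 37, x), (c, k, 36, 19, 40, z), (c, p, 1, 19, 24, c), (c, p, 1, 19, 29, y), (c, p, 1, 19, 37, x), (c, p, 1, 19, 40, z), (c, q, 28, 16, 24, c), (c, q, 28, 16, 29, y), (c, q, 28, 16, 37, x), (c, q, 28, 16, 40, z), (c, v, 39, 35, 24, c), (c, v, 39, 35, 29, y), (c, v, 39, 35, 37, x), (c, v, 39, 35, 40, z), (r, u, 30, 36, 18, u), (r, u, 30, 36, 23, y), (r, u, 30, 36, 27, c), (r, u, 36, 19, 18, u), (r, u, 36, 19, 23, y), (r, u, 36, 19, 27, c), (r, z, 18, 40, 18, u), (r, z, 18, 40, 23, y), (r, z, 18, 40, 27, c)}.
Apply σ_{A = c}; surviving tuples: {(c, d, 4, 6, 24, c), (c, d, 4, 6, 29, y), (c, d, 4, 6, 37, x), (c, d, 4, 6, 40, z), (c, k, 36, 19, 24, c), (c, k, 36, 19, 29, y), (c, k, 36, 19, 37, x), (c, k, 36, 19, 40, z), (c, p, 1, 19, 24, c), (c, p, 1, 19, 29, y), (c, p, 1, 19, 37, x), (c, p, 1, 19, 40, z), (c, q, 28, 16, 24, c), (c, q, 28, 16, 29, y), (c, q, 28, 16, 37, x), (c, q, 28, 16, 40, z), (c, v, 39, 35, 24, c), (c, v, 39, 35, 29, y), (c, v, 39, 35, 37, x), (c, v, 39, 35, 40, z)}
Apply σ_{C ≥ 19}; surviving tuples: {(c, k, 36, 19, 24, c), (c, k, 36, 19, 29, y), (c, k, 36, 19, 37, x), (c, k, 36, 19, 40, z), (c, p, 1, 19, 24, c), (c, p, 1, 19, 29, y), (c, p, 1, 19, 37, x), (c, p, 1, 19, 40, z), (c, v, 39, 35, 24, c), (c, v, 39, 35, 29, y), (c, v, 39, 35, 37, x), (c, v, 39, 35, 40, z)}
π_{F, G, E} gives {(k, 24, c), (k, 29, y), (k, 37, x), (k, 40, z), (p, 24, c), (p, 29, y), (p, 37, x), (p, 40, z), (v, 24, c), (v, 29, y), (v, 37, x), (v, 40, z)}.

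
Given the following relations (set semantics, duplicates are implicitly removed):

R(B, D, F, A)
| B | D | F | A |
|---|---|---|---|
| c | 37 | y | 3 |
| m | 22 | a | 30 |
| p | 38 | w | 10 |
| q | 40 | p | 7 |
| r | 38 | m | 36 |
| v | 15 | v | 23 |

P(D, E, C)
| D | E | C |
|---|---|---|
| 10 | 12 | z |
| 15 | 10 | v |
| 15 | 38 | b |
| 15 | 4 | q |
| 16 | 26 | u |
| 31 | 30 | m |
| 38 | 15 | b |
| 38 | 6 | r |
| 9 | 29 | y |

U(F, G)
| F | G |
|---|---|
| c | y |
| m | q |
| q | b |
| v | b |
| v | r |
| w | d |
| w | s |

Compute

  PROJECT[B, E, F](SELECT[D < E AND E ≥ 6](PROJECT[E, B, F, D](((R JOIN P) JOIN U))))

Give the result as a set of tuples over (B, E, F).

{(v, 38, v)}

R ⋈ P (natural join on D): {(p, 38, w, 10, 15, b), (p, 38, w, 10, 6, r), (r, 38, m, 36, 15, b), (r, 38, m, 36, 6, r), (v, 15, v, 23, 10, v), (v, 15, v, 23, 38, b), (v, 15, v, 23, 4, q)}
(R JOIN P) ⋈ U (natural join on F): {(p, 38, w, 10, 15, b, d), (p, 38, w, 10, 15, b, s), (p, 38, w, 10, 6, r, d), (p, 38, w, 10, 6, r, s), (r, 38, m, 36, 15, b, q), (r, 38, m, 36, 6, r, q), (v, 15, v, 23, 10, v, b), (v, 15, v, 23, 10, v, r), (v, 15, v, 23, 38, b, b), (v, 15, v, 23, 38, b, r), (v, 15, v, 23, 4, q, b), (v, 15, v, 23, 4, q, r)}
π_{E, B, F, D} gives {(10, v, v, 15), (15, p, w, 38), (15, r, m, 38), (38, v, v, 15), (4, v, v, 15), (6, p, w, 38), (6, r, m, 38)} (5 duplicate(s) eliminated).
Apply σ_{D < E AND E ≥ 6}; surviving tuples: {(38, v, v, 15)}
π_{B, E, F} gives {(v, 38, v)}.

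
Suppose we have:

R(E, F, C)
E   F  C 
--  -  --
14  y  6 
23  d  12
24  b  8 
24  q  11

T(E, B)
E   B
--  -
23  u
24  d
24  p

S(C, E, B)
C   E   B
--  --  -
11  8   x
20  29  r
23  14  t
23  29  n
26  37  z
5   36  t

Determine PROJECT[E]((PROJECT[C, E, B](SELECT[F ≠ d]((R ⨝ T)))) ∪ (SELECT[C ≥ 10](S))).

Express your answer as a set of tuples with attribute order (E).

{14, 24, 29, 37, 8}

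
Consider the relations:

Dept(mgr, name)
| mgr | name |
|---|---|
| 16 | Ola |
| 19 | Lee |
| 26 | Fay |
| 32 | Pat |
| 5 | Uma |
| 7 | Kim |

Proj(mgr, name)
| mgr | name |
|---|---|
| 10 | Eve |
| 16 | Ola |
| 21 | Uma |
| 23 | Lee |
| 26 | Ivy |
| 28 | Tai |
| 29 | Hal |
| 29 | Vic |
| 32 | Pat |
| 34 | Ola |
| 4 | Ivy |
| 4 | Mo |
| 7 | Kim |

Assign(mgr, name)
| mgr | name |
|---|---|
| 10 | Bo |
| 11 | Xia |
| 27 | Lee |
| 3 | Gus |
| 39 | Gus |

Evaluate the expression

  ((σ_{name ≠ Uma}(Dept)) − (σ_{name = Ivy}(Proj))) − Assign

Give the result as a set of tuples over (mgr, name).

{(16, Ola), (19, Lee), (26, Fay), (32, Pat), (7, Kim)}

Selection name ≠ Uma: {(16, Ola), (19, Lee), (26, Fay), (32, Pat), (7, Kim)}
Selection name = Ivy: {(26, Ivy), (4, Ivy)}
Set difference of the two operands is {(16, Ola), (19, Lee), (26, Fay), (32, Pat), (7, Kim)}.
Set difference of the two operands is {(16, Ola), (19, Lee), (26, Fay), (32, Pat), (7, Kim)}.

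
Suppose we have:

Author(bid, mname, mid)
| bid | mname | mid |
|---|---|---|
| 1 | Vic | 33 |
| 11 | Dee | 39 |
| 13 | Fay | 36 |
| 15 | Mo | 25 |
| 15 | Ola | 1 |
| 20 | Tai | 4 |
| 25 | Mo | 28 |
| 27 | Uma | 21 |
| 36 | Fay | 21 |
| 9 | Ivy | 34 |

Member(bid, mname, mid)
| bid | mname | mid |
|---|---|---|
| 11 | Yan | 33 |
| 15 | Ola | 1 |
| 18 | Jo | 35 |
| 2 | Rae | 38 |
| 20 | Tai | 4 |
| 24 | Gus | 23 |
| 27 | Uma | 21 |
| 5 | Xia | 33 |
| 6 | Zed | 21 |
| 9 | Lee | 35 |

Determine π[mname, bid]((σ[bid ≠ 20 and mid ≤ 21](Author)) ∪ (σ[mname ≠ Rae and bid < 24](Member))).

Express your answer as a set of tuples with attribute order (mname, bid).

{(Fay, 36), (Jo, 18), (Lee, 9), (Ola, 15), (Tai, 20), (Uma, 27), (Xia, 5), (Yan, 11), (Zed, 6)}

Selection bid ≠ 20 and mid ≤ 21: {(15, Ola, 1), (27, Uma, 21), (36, Fay, 21)}
Selection mname ≠ Rae and bid < 24: {(11, Yan, 33), (15, Ola, 1), (18, Jo, 35), (20, Tai, 4), (5, Xia, 33), (6, Zed, 21), (9, Lee, 35)}
Union: {(15, Ola, 1), (27, Uma, 21), (36, Fay, 21)} with {(11, Yan, 33), (15, Ola, 1), (18, Jo, 35), (20, Tai, 4), (5, Xia, 33), (6, Zed, 21), (9, Lee, 35)} → {(11, Yan, 33), (15, Ola, 1), (18, Jo, 35), (20, Tai, 4), (27, Uma, 21), (36, Fay, 21), (5, Xia, 33), (6, Zed, 21), (9, Lee, 35)}
Projecting to mname, bid: {(Fay, 36), (Jo, 18), (Lee, 9), (Ola, 15), (Tai, 20), (Uma, 27), (Xia, 5), (Yan, 11), (Zed, 6)}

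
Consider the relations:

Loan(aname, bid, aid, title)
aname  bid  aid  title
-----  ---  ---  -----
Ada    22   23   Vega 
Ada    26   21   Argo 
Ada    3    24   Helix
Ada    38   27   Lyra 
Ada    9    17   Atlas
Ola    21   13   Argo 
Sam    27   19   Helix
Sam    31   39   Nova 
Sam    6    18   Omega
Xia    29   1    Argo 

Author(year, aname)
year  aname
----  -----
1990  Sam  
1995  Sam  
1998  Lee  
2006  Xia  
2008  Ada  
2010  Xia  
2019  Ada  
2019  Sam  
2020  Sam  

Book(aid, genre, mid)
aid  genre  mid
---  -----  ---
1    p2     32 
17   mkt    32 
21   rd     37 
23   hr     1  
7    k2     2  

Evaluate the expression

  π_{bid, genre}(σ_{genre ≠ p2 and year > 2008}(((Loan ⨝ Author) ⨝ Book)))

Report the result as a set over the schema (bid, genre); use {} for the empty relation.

{(22, hr), (26, rd), (9, mkt)}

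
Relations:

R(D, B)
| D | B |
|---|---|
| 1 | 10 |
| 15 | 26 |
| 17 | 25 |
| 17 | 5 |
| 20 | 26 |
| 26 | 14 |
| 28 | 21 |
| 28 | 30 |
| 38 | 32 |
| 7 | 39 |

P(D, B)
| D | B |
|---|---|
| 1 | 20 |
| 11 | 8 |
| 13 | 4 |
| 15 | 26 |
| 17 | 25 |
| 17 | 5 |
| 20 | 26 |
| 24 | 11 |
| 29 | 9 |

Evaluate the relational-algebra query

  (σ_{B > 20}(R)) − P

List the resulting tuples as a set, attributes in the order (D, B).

σ[B > 20]: keep tuples satisfying B > 20 → {(15, 26), (17, 25), (20, 26), (28, 21), (28, 30), (38, 32), (7, 39)}
Taking the difference: {(28, 21), (28, 30), (38, 32), (7, 39)}

{(28, 21), (28, 30), (38, 32), (7, 39)}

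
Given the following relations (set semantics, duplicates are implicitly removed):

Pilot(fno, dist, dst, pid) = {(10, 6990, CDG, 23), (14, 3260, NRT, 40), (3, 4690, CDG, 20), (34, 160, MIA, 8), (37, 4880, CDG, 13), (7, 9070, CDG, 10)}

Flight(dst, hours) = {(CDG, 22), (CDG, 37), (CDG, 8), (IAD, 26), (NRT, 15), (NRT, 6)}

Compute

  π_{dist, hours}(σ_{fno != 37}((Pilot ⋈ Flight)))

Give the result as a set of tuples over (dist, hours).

{(3260, 15), (3260, 6), (4690, 22), (4690, 37), (4690, 8), (6990, 22), (6990, 37), (6990, 8), (9070, 22), (9070, 37), (9070, 8)}

Pilot ⋈ Flight (natural join on dst): {(10, 6990, CDG, 23, 22), (10, 6990, CDG, 23, 37), (10, 6990, CDG, 23, 8), (14, 3260, NRT, 40, 15), (14, 3260, NRT, 40, 6), (3, 4690, CDG, 20, 22), (3, 4690, CDG, 20, 37), (3, 4690, CDG, 20, 8), (37, 4880, CDG, 13, 22), (37, 4880, CDG, 13, 37), (37, 4880, CDG, 13, 8), (7, 9070, CDG, 10, 22), (7, 9070, CDG, 10, 37), (7, 9070, CDG, 10, 8)}
σ[fno != 37]: keep tuples satisfying fno != 37 → {(10, 6990, CDG, 23, 22), (10, 6990, CDG, 23, 37), (10, 6990, CDG, 23, 8), (14, 3260, NRT, 40, 15), (14, 3260, NRT, 40, 6), (3, 4690, CDG, 20, 22), (3, 4690, CDG, 20, 37), (3, 4690, CDG, 20, 8), (7, 9070, CDG, 10, 22), (7, 9070, CDG, 10, 37), (7, 9070, CDG, 10, 8)}
π_{dist, hours} gives {(3260, 15), (3260, 6), (4690, 22), (4690, 37), (4690, 8), (6990, 22), (6990, 37), (6990, 8), (9070, 22), (9070, 37), (9070, 8)}.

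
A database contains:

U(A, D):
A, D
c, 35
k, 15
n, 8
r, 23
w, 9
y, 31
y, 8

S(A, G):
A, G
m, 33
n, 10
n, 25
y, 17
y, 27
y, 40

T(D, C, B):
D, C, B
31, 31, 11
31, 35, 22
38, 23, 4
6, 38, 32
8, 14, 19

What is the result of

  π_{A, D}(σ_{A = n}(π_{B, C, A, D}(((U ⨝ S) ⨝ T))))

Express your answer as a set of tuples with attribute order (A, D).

U ⋈ S (natural join on A): {(n, 8, 10), (n, 8, 25), (y, 31, 17), (y, 31, 27), (y, 31, 40), (y, 8, 17), (y, 8, 27), (y, 8, 40)}
(U ⨝ S) ⋈ T (natural join on D): {(n, 8, 10, 14, 19), (n, 8, 25, 14, 19), (y, 31, 17, 31, 11), (y, 31, 17, 35, 22), (y, 31, 27, 31, 11), (y, 31, 27, 35, 22), (y, 31, 40, 31, 11), (y, 31, 40, 35, 22), (y, 8, 17, 14, 19), (y, 8, 27, 14, 19), (y, 8, 40, 14, 19)}
π_{B, C, A, D} gives {(11, 31, y, 31), (19, 14, n, 8), (19, 14, y, 8), (22, 35, y, 31)} (7 duplicate(s) eliminated).
Apply σ_{A = n}; surviving tuples: {(19, 14, n, 8)}
π_{A, D} gives {(n, 8)}.

{(n, 8)}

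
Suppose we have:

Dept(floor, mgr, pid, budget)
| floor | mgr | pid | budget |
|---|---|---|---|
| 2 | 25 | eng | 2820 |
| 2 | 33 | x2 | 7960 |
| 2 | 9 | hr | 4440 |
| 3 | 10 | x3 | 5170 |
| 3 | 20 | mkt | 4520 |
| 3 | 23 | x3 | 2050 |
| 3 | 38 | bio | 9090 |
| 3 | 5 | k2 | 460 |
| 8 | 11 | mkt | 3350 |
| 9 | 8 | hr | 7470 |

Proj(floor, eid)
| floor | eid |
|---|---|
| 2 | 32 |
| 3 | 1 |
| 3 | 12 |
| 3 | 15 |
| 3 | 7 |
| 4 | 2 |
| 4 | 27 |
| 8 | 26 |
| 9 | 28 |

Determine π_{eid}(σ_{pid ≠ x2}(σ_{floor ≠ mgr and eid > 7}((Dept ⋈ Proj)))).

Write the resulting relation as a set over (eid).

{12, 15, 26, 28, 32}

Natural join on floor: {(2, 25, eng, 2820, 32), (2, 33, x2, 7960, 32), (2, 9, hr, 4440, 32), (3, 10, x3, 5170, 1), (3, 10, x3, 5170, 12), (3, 10, x3, 5170, 15), (3, 10, x3, 5170, 7), (3, 20, mkt, 4520, 1), (3, 20, mkt, 4520, 12), (3, 20, mkt, 4520, 15), (3, 20, mkt, 4520, 7), (3, 23, x3, 2050, 1), (3, 23, x3, 2050, 12), (3, 23, x3, 2050, 15), (3, 23, x3, 2050, 7), (3, 38, bio, 9090, 1), (3, 38, bio, 9090, 12), (3, 38, bio, 9090, 15), (3, 38, bio, 9090, 7), (3, 5, k2, 460, 1), (3, 5, k2, 460, 12), (3, 5, k2, 460, 15), (3, 5, k2, 460, 7), (8, 11, mkt, 3350, 26), (9, 8, hr, 7470, 28)}
σ[floor ≠ mgr and eid > 7]: keep tuples satisfying floor ≠ mgr and eid > 7 → {(2, 25, eng, 2820, 32), (2, 33, x2, 7960, 32), (2, 9, hr, 4440, 32), (3, 10, x3, 5170, 12), (3, 10, x3, 5170, 15), (3, 20, mkt, 4520, 12), (3, 20, mkt, 4520, 15), (3, 23, x3, 2050, 12), (3, 23, x3, 2050, 15), (3, 38, bio, 9090, 12), (3, 38, bio, 9090, 15), (3, 5, k2, 460, 12), (3, 5, k2, 460, 15), (8, 11, mkt, 3350, 26), (9, 8, hr, 7470, 28)}
σ[pid ≠ x2]: keep tuples satisfying pid ≠ x2 → {(2, 25, eng, 2820, 32), (2, 9, hr, 4440, 32), (3, 10, x3, 5170, 12), (3, 10, x3, 5170, 15), (3, 20, mkt, 4520, 12), (3, 20, mkt, 4520, 15), (3, 23, x3, 2050, 12), (3, 23, x3, 2050, 15), (3, 38, bio, 9090, 12), (3, 38, bio, 9090, 15), (3, 5, k2, 460, 12), (3, 5, k2, 460, 15), (8, 11, mkt, 3350, 26), (9, 8, hr, 7470, 28)}
π[eid]: project onto (eid) (9 duplicate(s) eliminated) → {12, 15, 26, 28, 32}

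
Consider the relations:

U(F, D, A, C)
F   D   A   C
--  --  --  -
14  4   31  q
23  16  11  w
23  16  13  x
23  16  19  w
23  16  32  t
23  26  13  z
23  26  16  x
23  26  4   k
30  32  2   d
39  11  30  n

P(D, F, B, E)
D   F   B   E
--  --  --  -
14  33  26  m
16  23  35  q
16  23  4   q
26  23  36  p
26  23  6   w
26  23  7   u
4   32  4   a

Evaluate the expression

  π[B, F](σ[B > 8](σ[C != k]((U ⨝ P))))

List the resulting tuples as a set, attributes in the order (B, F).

Natural join on F, D: {(23, 16, 11, w, 35, q), (23, 16, 11, w, 4, q), (23, 16, 13, x, 35, q), (23, 16, 13, x, 4, q), (23, 16, 19, w, 35, q), (23, 16, 19, w, 4, q), (23, 16, 32, t, 35, q), (23, 16, 32, t, 4, q), (23, 26, 13, z, 36, p), (23, 26, 13, z, 6, w), (23, 26, 13, z, 7, u), (23, 26, 16, x, 36, p), (23, 26, 16, x, 6, w), (23, 26, 16, x, 7, u), (23, 26, 4, k, 36, p), (23, 26, 4, k, 6, w), (23, 26, 4, k, 7, u)}
Selection C != k: {(23, 16, 11, w, 35, q), (23, 16, 11, w, 4, q), (23, 16, 13, x, 35, q), (23, 16, 13, x, 4, q), (23, 16, 19, w, 35, q), (23, 16, 19, w, 4, q), (23, 16, 32, t, 35, q), (23, 16, 32, t, 4, q), (23, 26, 13, z, 36, p), (23, 26, 13, z, 6, w), (23, 26, 13, z, 7, u), (23, 26, 16, x, 36, p), (23, 26, 16, x, 6, w), (23, 26, 16, x, 7, u)}
Selection B > 8: {(23, 16, 11, w, 35, q), (23, 16, 13, x, 35, q), (23, 16, 19, w, 35, q), (23, 16, 32, t, 35, q), (23, 26, 13, z, 36, p), (23, 26, 16, x, 36, p)}
π[B, F]: project onto (B, F) (4 duplicate(s) eliminated) → {(35, 23), (36, 23)}

{(35, 23), (36, 23)}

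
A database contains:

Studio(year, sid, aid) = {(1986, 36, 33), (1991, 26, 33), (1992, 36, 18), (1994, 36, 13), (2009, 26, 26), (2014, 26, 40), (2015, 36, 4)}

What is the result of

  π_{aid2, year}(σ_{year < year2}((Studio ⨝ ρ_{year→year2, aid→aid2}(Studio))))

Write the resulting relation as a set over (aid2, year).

{(13, 1986), (13, 1992), (18, 1986), (26, 1991), (4, 1986), (4, 1992), (4, 1994), (40, 1991), (40, 2009)}

ρ[year→year2, aid→aid2]: schema becomes (year2, sid, aid2); tuples unchanged.
Natural join on sid: {(1986, 36, 33, 1986, 33), (1986, 36, 33, 1992, 18), (1986, 36, 33, 1994, 13), (1986, 36, 33, 2015, 4), (1991, 26, 33, 1991, 33), (1991, 26, 33, 2009, 26), (1991, 26, 33, 2014, 40), (1992, 36, 18, 1986, 33), (1992, 36, 18, 1992, 18), (1992, 36, 18, 1994, 13), (1992, 36, 18, 2015, 4), (1994, 36, 13, 1986, 33), (1994, 36, 13, 1992, 18), (1994, 36, 13, 1994, 13), (1994, 36, 13, 2015, 4), (2009, 26, 26, 1991, 33), (2009, 26, 26, 2009, 26), (2009, 26, 26, 2014, 40), (2014, 26, 40, 1991, 33), (2014, 26, 40, 2009, 26), (2014, 26, 40, 2014, 40), (2015, 36, 4, 1986, 33), (2015, 36, 4, 1992, 18), (2015, 36, 4, 1994, 13), (2015, 36, 4, 2015, 4)}
Selection year < year2: {(1986, 36, 33, 1992, 18), (1986, 36, 33, 1994, 13), (1986, 36, 33, 2015, 4), (1991, 26, 33, 2009, 26), (1991, 26, 33, 2014, 40), (1992, 36, 18, 1994, 13), (1992, 36, 18, 2015, 4), (1994, 36, 13, 2015, 4), (2009, 26, 26, 2014, 40)}
π_{aid2, year} gives {(13, 1986), (13, 1992), (18, 1986), (26, 1991), (4, 1986), (4, 1992), (4, 1994), (40, 1991), (40, 2009)}.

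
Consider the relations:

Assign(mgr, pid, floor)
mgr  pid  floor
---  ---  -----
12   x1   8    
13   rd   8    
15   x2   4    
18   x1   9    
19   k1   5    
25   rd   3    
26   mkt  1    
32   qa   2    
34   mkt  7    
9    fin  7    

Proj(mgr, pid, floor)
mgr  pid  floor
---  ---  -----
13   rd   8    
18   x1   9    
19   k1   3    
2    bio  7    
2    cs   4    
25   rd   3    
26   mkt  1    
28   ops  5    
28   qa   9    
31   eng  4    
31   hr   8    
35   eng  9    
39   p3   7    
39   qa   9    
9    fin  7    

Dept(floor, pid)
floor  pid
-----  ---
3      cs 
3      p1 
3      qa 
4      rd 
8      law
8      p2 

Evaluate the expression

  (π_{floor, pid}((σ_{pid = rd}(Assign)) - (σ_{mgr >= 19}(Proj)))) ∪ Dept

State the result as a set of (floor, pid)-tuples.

Filtering on pid = rd leaves {(13, rd, 8), (25, rd, 3)}.
Filtering on mgr >= 19 leaves {(19, k1, 3), (25, rd, 3), (26, mkt, 1), (28, ops, 5), (28, qa, 9), (31, eng, 4), (31, hr, 8), (35, eng, 9), (39, p3, 7), (39, qa, 9)}.
Set difference of the two operands is {(13, rd, 8)}.
π[floor, pid]: project onto (floor, pid) → {(8, rd)}
Set union of the two operands is {(3, cs), (3, p1), (3, qa), (4, rd), (8, law), (8, p2), (8, rd)}.

{(3, cs), (3, p1), (3, qa), (4, rd), (8, law), (8, p2), (8, rd)}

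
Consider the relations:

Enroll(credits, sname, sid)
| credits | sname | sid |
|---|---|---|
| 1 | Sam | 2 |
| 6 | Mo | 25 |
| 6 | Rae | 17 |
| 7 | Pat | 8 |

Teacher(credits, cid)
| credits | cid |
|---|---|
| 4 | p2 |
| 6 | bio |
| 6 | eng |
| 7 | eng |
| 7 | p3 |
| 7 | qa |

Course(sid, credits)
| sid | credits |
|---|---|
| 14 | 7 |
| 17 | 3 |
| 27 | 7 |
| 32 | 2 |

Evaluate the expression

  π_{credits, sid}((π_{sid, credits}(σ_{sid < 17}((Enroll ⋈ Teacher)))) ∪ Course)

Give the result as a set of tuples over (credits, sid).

{(2, 32), (3, 17), (7, 14), (7, 27), (7, 8)}

Joining Enroll and Teacher on credits yields {(6, Mo, 25, bio), (6, Mo, 25, eng), (6, Rae, 17, bio), (6, Rae, 17, eng), (7, Pat, 8, eng), (7, Pat, 8, p3), (7, Pat, 8, qa)}.
σ[sid < 17]: keep tuples satisfying sid < 17 → {(7, Pat, 8, eng), (7, Pat, 8, p3), (7, Pat, 8, qa)}
Keep only column(s) sid, credits (2 duplicate(s) eliminated): {(8, 7)}
Union: {(8, 7)} with {(14, 7), (17, 3), (27, 7), (32, 2)} → {(14, 7), (17, 3), (27, 7), (32, 2), (8, 7)}
Keep only column(s) credits, sid: {(2, 32), (3, 17), (7, 14), (7, 27), (7, 8)}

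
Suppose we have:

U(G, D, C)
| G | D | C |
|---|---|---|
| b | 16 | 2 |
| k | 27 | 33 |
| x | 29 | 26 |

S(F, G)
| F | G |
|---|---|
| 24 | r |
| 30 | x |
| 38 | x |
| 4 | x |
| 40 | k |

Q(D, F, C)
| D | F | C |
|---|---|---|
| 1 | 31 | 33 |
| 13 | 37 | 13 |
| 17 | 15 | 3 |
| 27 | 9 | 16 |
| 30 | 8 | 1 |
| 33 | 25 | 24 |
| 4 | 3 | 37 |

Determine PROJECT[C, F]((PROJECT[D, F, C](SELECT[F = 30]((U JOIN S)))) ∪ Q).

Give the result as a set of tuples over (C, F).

{(1, 8), (13, 37), (16, 9), (24, 25), (26, 30), (3, 15), (33, 31), (37, 3)}

Joining U and S on G yields {(k, 27, 33, 40), (x, 29, 26, 30), (x, 29, 26, 38), (x, 29, 26, 4)}.
σ[F = 30]: keep tuples satisfying F = 30 → {(x, 29, 26, 30)}
Keep only column(s) D, F, C: {(29, 30, 26)}
Taking the union: {(1, 31, 33), (13, 37, 13), (17, 15, 3), (27, 9, 16), (29, 30, 26), (30, 8, 1), (33, 25, 24), (4, 3, 37)}
Keep only column(s) C, F: {(1, 8), (13, 37), (16, 9), (24, 25), (26, 30), (3, 15), (33, 31), (37, 3)}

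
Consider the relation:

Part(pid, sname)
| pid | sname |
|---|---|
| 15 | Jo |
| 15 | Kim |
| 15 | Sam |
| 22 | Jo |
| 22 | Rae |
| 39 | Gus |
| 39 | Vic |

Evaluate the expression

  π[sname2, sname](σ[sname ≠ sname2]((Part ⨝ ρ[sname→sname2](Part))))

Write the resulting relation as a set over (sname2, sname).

{(Gus, Vic), (Jo, Kim), (Jo, Rae), (Jo, Sam), (Kim, Jo), (Kim, Sam), (Rae, Jo), (Sam, Jo), (Sam, Kim), (Vic, Gus)}

ρ[sname→sname2]: schema becomes (pid, sname2); tuples unchanged.
Natural join on pid: {(15, Jo, Jo), (15, Jo, Kim), (15, Jo, Sam), (15, Kim, Jo), (15, Kim, Kim), (15, Kim, Sam), (15, Sam, Jo), (15, Sam, Kim), (15, Sam, Sam), (22, Jo, Jo), (22, Jo, Rae), (22, Rae, Jo), (22, Rae, Rae), (39, Gus, Gus), (39, Gus, Vic), (39, Vic, Gus), (39, Vic, Vic)}
Selection sname ≠ sname2: {(15, Jo, Kim), (15, Jo, Sam), (15, Kim, Jo), (15, Kim, Sam), (15, Sam, Jo), (15, Sam, Kim), (22, Jo, Rae), (22, Rae, Jo), (39, Gus, Vic), (39, Vic, Gus)}
π_{sname2, sname} gives {(Gus, Vic), (Jo, Kim), (Jo, Rae), (Jo, Sam), (Kim, Jo), (Kim, Sam), (Rae, Jo), (Sam, Jo), (Sam, Kim), (Vic, Gus)}.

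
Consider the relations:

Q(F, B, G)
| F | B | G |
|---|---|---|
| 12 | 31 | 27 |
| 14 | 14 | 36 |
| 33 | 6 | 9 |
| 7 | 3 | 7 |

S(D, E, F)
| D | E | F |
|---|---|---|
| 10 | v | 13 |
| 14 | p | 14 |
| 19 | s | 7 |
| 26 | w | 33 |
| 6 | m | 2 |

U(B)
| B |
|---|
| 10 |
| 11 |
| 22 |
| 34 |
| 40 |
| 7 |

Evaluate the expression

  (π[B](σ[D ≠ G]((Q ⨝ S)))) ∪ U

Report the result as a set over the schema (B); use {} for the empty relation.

Q ⋈ S (natural join on F): {(14, 14, 36, 14, p), (33, 6, 9, 26, w), (7, 3, 7, 19, s)}
Apply σ_{D ≠ G}; surviving tuples: {(14, 14, 36, 14, p), (33, 6, 9, 26, w), (7, 3, 7, 19, s)}
π[B]: project onto (B) → {14, 3, 6}
Taking the union: {10, 11, 14, 22, 3, 34, 40, 6, 7}

{10, 11, 14, 22, 3, 34, 40, 6, 7}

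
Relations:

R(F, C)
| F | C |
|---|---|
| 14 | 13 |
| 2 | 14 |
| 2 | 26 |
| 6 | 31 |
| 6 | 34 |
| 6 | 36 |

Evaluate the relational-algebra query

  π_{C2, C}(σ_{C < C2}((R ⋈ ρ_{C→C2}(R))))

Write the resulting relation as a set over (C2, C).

ρ[C→C2]: schema becomes (F, C2); tuples unchanged.
Natural join on F: {(14, 13, 13), (2, 14, 14), (2, 14, 26), (2, 26, 14), (2, 26, 26), (6, 31, 31), (6, 31, 34), (6, 31, 36), (6, 34, 31), (6, 34, 34), (6, 34, 36), (6, 36, 31), (6, 36, 34), (6, 36, 36)}
Apply σ_{C < C2}; surviving tuples: {(2, 14, 26), (6, 31, 34), (6, 31, 36), (6, 34, 36)}
Keep only column(s) C2, C: {(26, 14), (34, 31), (36, 31), (36, 34)}

{(26, 14), (34, 31), (36, 31), (36, 34)}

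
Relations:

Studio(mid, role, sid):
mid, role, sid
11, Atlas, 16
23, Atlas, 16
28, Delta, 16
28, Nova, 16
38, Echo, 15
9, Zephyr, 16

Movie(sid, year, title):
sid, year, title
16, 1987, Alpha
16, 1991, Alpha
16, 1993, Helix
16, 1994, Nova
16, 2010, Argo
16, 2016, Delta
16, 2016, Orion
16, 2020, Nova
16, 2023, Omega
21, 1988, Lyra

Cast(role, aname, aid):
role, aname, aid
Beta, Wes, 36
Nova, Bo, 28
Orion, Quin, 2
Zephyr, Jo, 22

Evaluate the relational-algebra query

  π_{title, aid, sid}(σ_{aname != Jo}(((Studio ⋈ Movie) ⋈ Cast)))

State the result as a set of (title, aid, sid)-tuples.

Joining Studio and Movie on sid yields {(11, Atlas, 16, 1987, Alpha), (11, Atlas, 16, 1991, Alpha), (11, Atlas, 16, 1993, Helix), (11, Atlas, 16, 1994, Nova), (11, Atlas, 16, 2010, Argo), (11, Atlas, 16, 2016, Delta), (11, Atlas, 16, 2016, Orion), (11, Atlas, 16, 2020, Nova), (11, Atlas, 16, 2023, Omega), (23, Atlas, 16, 1987, Alpha), (23, Atlas, 16, 1991, Alpha), (23, Atlas, 16, 1993, Helix), (23, Atlas, 16, 1994, Nova), (23, Atlas, 16, 2010, Argo), (23, Atlas, 16, 2016, Delta), (23, Atlas, 16, 2016, Orion), (23, Atlas, 16, 2020, Nova), (23, Atlas, 16, 2023, Omega), (28, Delta, 16, 1987, Alpha), (28, Delta, 16, 1991, Alpha), (28, Delta, 16, 1993, Helix), (28, Delta, 16, 1994, Nova), (28, Delta, 16, 2010, Argo), (28, Delta, 16, 2016, Delta), (28, Delta, 16, 2016, Orion), (28, Delta, 16, 2020, Nova), (28, Delta, 16, 2023, Omega), (28, Nova, 16, 1987, Alpha), (28, Nova, 16, 1991, Alpha), (28, Nova, 16, 1993, Helix), (28, Nova, 16, 1994, Nova), (28, Nova, 16, 2010, Argo), (28, Nova, 16, 2016, Delta), (28, Nova, 16, 2016, Orion), (28, Nova, 16, 2020, Nova), (28, Nova, 16, 2023, Omega), (9, Zephyr, 16, 1987, Alpha), (9, Zephyr, 16, 1991, Alpha), (9, Zephyr, 16, 1993, Helix), (9, Zephyr, 16, 1994, Nova), (9, Zephyr, 16, 2010, Argo), (9, Zephyr, 16, 2016, Delta), (9, Zephyr, 16, 2016, Orion), (9, Zephyr, 16, 2020, Nova), (9, Zephyr, 16, 2023, Omega)}.
Joining (Studio ⋈ Movie) and Cast on role yields {(28, Nova, 16, 1987, Alpha, Bo, 28), (28, Nova, 16, 1991, Alpha, Bo, 28), (28, Nova, 16, 1993, Helix, Bo, 28), (28, Nova, 16, 1994, Nova, Bo, 28), (28, Nova, 16, 2010, Argo, Bo, 28), (28, Nova, 16, 2016, Delta, Bo, 28), (28, Nova, 16, 2016, Orion, Bo, 28), (28, Nova, 16, 2020, Nova, Bo, 28), (28, Nova, 16, 2023, Omega, Bo, 28), (9, Zephyr, 16, 1987, Alpha, Jo, 22), (9, Zephyr, 16, 1991, Alpha, Jo, 22), (9, Zephyr, 16, 1993, Helix, Jo, 22), (9, Zephyr, 16, 1994, Nova, Jo, 22), (9, Zephyr, 16, 2010, Argo, Jo, 22), (9, Zephyr, 16, 2016, Delta, Jo, 22), (9, Zephyr, 16, 2016, Orion, Jo, 22), (9, Zephyr, 16, 2020, Nova, Jo, 22), (9, Zephyr, 16, 2023, Omega, Jo, 22)}.
σ[aname != Jo]: keep tuples satisfying aname != Jo → {(28, Nova, 16, 1987, Alpha, Bo, 28), (28, Nova, 16, 1991, Alpha, Bo, 28), (28, Nova, 16, 1993, Helix, Bo, 28), (28, Nova, 16, 1994, Nova, Bo, 28), (28, Nova, 16, 2010, Argo, Bo, 28), (28, Nova, 16, 2016, Delta, Bo, 28), (28, Nova, 16, 2016, Orion, Bo, 28), (28, Nova, 16, 2020, Nova, Bo, 28), (28, Nova, 16, 2023, Omega, Bo, 28)}
Keep only column(s) title, aid, sid (2 duplicate(s) eliminated): {(Alpha, 28, 16), (Argo, 28, 16), (Delta, 28, 16), (Helix, 28, 16), (Nova, 28, 16), (Omega, 28, 16), (Orion, 28, 16)}

{(Alpha, 28, 16), (Argo, 28, 16), (Delta, 28, 16), (Helix, 28, 16), (Nova, 28, 16), (Omega, 28, 16), (Orion, 28, 16)}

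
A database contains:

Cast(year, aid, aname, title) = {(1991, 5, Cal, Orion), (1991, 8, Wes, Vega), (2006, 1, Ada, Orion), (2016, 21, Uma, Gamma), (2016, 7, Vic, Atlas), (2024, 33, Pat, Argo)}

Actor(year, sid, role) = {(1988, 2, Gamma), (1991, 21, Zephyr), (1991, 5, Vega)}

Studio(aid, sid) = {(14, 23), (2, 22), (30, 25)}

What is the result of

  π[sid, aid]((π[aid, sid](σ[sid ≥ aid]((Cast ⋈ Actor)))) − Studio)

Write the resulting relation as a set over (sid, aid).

{(21, 5), (21, 8), (5, 5)}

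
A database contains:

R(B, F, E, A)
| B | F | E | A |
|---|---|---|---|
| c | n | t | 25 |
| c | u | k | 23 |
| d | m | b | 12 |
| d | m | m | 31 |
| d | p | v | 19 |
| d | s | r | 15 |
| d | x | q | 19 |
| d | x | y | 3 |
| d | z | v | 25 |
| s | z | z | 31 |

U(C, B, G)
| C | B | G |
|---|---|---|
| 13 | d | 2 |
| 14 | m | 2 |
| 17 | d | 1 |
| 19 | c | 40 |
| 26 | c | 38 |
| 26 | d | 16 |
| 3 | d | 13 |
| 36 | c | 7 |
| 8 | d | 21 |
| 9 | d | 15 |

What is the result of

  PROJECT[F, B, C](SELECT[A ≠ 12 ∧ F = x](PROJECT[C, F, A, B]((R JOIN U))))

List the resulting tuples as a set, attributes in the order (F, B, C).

{(x, d, 13), (x, d, 17), (x, d, 26), (x, d, 3), (x, d, 8), (x, d, 9)}

R ⋈ U (natural join on B): {(c, n, t, 25, 19, 40), (c, n, t, 25, 26, 38), (c, n, t, 25, 36, 7), (c, u, k, 23, 19, 40), (c, u, k, 23, 26, 38), (c, u, k, 23, 36, 7), (d, m, b, 12, 13, 2), (d, m, b, 12, 17, 1), (d, m, b, 12, 26, 16), (d, m, b, 12, 3, 13), (d, m, b, 12, 8, 21), (d, m, b, 12, 9, 15), (d, m, m, 31, 13, 2), (d, m, m, 31, 17, 1), (d, m, m, 31, 26, 16), (d, m, m, 31, 3, 13), (d, m, m, 31, 8, 21), (d, m, m, 31, 9, 15), (d, p, v, 19, 13, 2), (d, p, v, 19, 17, 1), (d, p, v, 19, 26, 16), (d, p, v, 19, 3, 13), (d, p, v, 19, 8, 21), (d, p, v, 19, 9, 15), (d, s, r, 15, 13, 2), (d, s, r, 15, 17, 1), (d, s, r, 15, 26, 16), (d, s, r, 15, 3, 13), (d, s, r, 15, 8, 21), (d, s, r, 15, 9, 15), (d, x, q, 19, 13, 2), (d, x, q, 19, 17, 1), (d, x, q, 19, 26, 16), (d, x, q, 19, 3, 13), (d, x, q, 19, 8, 21), (d, x, q, 19, 9, 15), (d, x, y, 3, 13, 2), (d, x, y, 3, 17, 1), (d, x, y, 3, 26, 16), (d, x, y, 3, 3, 13), (d, x, y, 3, 8, 21), (d, x, y, 3, 9, 15), (d, z, v, 25, 13, 2), (d, z, v, 25, 17, 1), (d, z, v, 25, 26, 16), (d, z, v, 25, 3, 13), (d, z, v, 25, 8, 21), (d, z, v, 25, 9, 15)}
π_{C, F, A, B} gives {(13, m, 12, d), (13, m, 31, d), (13, p, 19, d), (13, s, 15, d), (13, x, 19, d), (13, x, 3, d), (13, z, 25, d), (17, m, 12, d), (17, m, 31, d), (17, p, 19, d), (17, s, 15, d), (17, x, 19, d), (17, x, 3, d), (17, z, 25, d), (19, n, 25, c), (19, u, 23, c), (26, m, 12, d), (26, m, 31, d), (26, n, 25, c), (26, p, 19, d), (26, s, 15, d), (26, u, 23, c), (26, x, 19, d), (26, x, 3, d), (26, z, 25, d), (3, m, 12, d), (3, m, 31, d), (3, p, 19, d), (3, s, 15, d), (3, x, 19, d), (3, x, 3, d), (3, z, 25, d), (36, n, 25, c), (36, u, 23, c), (8, m, 12, d), (8, m, 31, d), (8, p, 19, d), (8, s, 15, d), (8, x, 19, d), (8, x, 3, d), (8, z, 25, d), (9, m, 12, d), (9, m, 31, d), (9, p, 19, d), (9, s, 15, d), (9, x, 19, d), (9, x, 3, d), (9, z, 25, d)}.
Filtering on A ≠ 12 ∧ F = x leaves {(13, x, 19, d), (13, x, 3, d), (17, x, 19, d), (17, x, 3, d), (26, x, 19, d), (26, x, 3, d), (3, x, 19, d), (3, x, 3, d), (8, x, 19, d), (8, x, 3, d), (9, x, 19, d), (9, x, 3, d)}.
π_{F, B, C} gives {(x, d, 13), (x, d, 17), (x, d, 26), (x, d, 3), (x, d, 8), (x, d, 9)} (6 duplicate(s) eliminated).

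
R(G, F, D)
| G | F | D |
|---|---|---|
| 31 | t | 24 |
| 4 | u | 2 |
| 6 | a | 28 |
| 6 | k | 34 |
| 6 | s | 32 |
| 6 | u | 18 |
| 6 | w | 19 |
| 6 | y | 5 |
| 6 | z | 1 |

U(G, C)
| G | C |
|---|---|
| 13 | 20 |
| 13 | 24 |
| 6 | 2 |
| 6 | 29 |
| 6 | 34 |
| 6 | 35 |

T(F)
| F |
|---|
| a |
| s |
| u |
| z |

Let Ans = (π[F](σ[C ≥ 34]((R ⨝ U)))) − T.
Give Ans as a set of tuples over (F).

{k, w, y}

Joining R and U on G yields {(6, a, 28, 2), (6, a, 28, 29), (6, a, 28, 34), (6, a, 28, 35), (6, k, 34, 2), (6, k, 34, 29), (6, k, 34, 34), (6, k, 34, 35), (6, s, 32, 2), (6, s, 32, 29), (6, s, 32, 34), (6, s, 32, 35), (6, u, 18, 2), (6, u, 18, 29), (6, u, 18, 34), (6, u, 18, 35), (6, w, 19, 2), (6, w, 19, 29), (6, w, 19, 34), (6, w, 19, 35), (6, y, 5, 2), (6, y, 5, 29), (6, y, 5, 34), (6, y, 5, 35), (6, z, 1, 2), (6, z, 1, 29), (6, z, 1, 34), (6, z, 1, 35)}.
Selection C ≥ 34: {(6, a, 28, 34), (6, a, 28, 35), (6, k, 34, 34), (6, k, 34, 35), (6, s, 32, 34), (6, s, 32, 35), (6, u, 18, 34), (6, u, 18, 35), (6, w, 19, 34), (6, w, 19, 35), (6, y, 5, 34), (6, y, 5, 35), (6, z, 1, 34), (6, z, 1, 35)}
π_{F} gives {a, k, s, u, w, y, z} (7 duplicate(s) eliminated).
Difference: {a, k, s, u, w, y, z} with {a, s, u, z} → {k, w, y}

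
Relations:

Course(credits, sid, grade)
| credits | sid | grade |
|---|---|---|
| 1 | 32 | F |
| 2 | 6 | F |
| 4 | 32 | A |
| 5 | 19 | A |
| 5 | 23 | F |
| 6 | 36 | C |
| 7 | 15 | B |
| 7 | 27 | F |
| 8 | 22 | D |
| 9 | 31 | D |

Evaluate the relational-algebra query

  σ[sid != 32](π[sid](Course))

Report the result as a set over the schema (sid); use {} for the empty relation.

{15, 19, 22, 23, 27, 31, 36, 6}

Projecting to sid (1 duplicate(s) eliminated): {15, 19, 22, 23, 27, 31, 32, 36, 6}
σ[sid != 32]: keep tuples satisfying sid != 32 → {15, 19, 22, 23, 27, 31, 36, 6}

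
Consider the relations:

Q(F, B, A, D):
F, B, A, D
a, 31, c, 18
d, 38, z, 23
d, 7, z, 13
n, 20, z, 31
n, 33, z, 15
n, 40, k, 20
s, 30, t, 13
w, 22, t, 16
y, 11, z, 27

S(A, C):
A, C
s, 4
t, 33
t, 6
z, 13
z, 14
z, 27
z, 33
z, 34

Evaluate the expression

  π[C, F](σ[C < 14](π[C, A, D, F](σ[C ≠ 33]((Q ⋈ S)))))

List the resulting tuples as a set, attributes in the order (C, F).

{(13, d), (13, n), (13, y), (6, s), (6, w)}

Q ⋈ S (natural join on A): {(d, 38, z, 23, 13), (d, 38, z, 23, 14), (d, 38, z, 23, 27), (d, 38, z, 23, 33), (d, 38, z, 23, 34), (d, 7, z, 13, 13), (d, 7, z, 13, 14), (d, 7, z, 13, 27), (d, 7, z, 13, 33), (d, 7, z, 13, 34), (n, 20, z, 31, 13), (n, 20, z, 31, 14), (n, 20, z, 31, 27), (n, 20, z, 31, 33), (n, 20, z, 31, 34), (n, 33, z, 15, 13), (n, 33, z, 15, 14), (n, 33, z, 15, 27), (n, 33, z, 15, 33), (n, 33, z, 15, 34), (s, 30, t, 13, 33), (s, 30, t, 13, 6), (w, 22, t, 16, 33), (w, 22, t, 16, 6), (y, 11, z, 27, 13), (y, 11, z, 27, 14), (y, 11, z, 27, 27), (y, 11, z, 27, 33), (y, 11, z, 27, 34)}
Filtering on C ≠ 33 leaves {(d, 38, z, 23, 13), (d, 38, z, 23, 14), (d, 38, z, 23, 27), (d, 38, z, 23, 34), (d, 7, z, 13, 13), (d, 7, z, 13, 14), (d, 7, z, 13, 27), (d, 7, z, 13, 34), (n, 20, z, 31, 13), (n, 20, z, 31, 14), (n, 20, z, 31, 27), (n, 20, z, 31, 34), (n, 33, z, 15, 13), (n, 33, z, 15, 14), (n, 33, z, 15, 27), (n, 33, z, 15, 34), (s, 30, t, 13, 6), (w, 22, t, 16, 6), (y, 11, z, 27, 13), (y, 11, z, 27, 14), (y, 11, z, 27, 27), (y, 11, z, 27, 34)}.
Projecting to C, A, D, F: {(13, z, 13, d), (13, z, 15, n), (13, z, 23, d), (13, z, 27, y), (13, z, 31, n), (14, z, 13, d), (14, z, 15, n), (14, z, 23, d), (14, z, 27, y), (14, z, 31, n), (27, z, 13, d), (27, z, 15, n), (27, z, 23, d), (27, z, 27, y), (27, z, 31, n), (34, z, 13, d), (34, z, 15, n), (34, z, 23, d), (34, z, 27, y), (34, z, 31, n), (6, t, 13, s), (6, t, 16, w)}
Filtering on C < 14 leaves {(13, z, 13, d), (13, z, 15, n), (13, z, 23, d), (13, z, 27, y), (13, z, 31, n), (6, t, 13, s), (6, t, 16, w)}.
Projecting to C, F (2 duplicate(s) eliminated): {(13, d), (13, n), (13, y), (6, s), (6, w)}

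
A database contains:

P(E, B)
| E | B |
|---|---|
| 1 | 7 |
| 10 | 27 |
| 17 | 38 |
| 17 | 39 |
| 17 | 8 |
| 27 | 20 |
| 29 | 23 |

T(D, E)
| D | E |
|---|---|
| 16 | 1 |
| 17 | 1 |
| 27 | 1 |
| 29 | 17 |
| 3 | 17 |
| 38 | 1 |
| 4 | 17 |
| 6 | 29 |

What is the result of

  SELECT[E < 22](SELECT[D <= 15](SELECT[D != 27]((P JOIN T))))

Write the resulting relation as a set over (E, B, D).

{(17, 38, 3), (17, 38, 4), (17, 39, 3), (17, 39, 4), (17, 8, 3), (17, 8, 4)}

P ⋈ T (natural join on E): {(1, 7, 16), (1, 7, 17), (1, 7, 27), (1, 7, 38), (17, 38, 29), (17, 38, 3), (17, 38, 4), (17, 39, 29), (17, 39, 3), (17, 39, 4), (17, 8, 29), (17, 8, 3), (17, 8, 4), (29, 23, 6)}
Filtering on D != 27 leaves {(1, 7, 16), (1, 7, 17), (1, 7, 38), (17, 38, 29), (17, 38, 3), (17, 38, 4), (17, 39, 29), (17, 39, 3), (17, 39, 4), (17, 8, 29), (17, 8, 3), (17, 8, 4), (29, 23, 6)}.
Filtering on D <= 15 leaves {(17, 38, 3), (17, 38, 4), (17, 39, 3), (17, 39, 4), (17, 8, 3), (17, 8, 4), (29, 23, 6)}.
Filtering on E < 22 leaves {(17, 38, 3), (17, 38, 4), (17, 39, 3), (17, 39, 4), (17, 8, 3), (17, 8, 4)}.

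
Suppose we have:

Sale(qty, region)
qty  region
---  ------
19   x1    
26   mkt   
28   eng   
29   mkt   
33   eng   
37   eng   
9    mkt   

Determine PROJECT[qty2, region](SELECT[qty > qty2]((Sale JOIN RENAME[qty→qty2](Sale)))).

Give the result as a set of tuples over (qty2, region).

ρ[qty→qty2]: schema becomes (qty2, region); tuples unchanged.
Natural join on region: {(19, x1, 19), (26, mkt, 26), (26, mkt, 29), (26, mkt, 9), (28, eng, 28), (28, eng, 33), (28, eng, 37), (29, mkt, 26), (29, mkt, 29), (29, mkt, 9), (33, eng, 28), (33, eng, 33), (33, eng, 37), (37, eng, 28), (37, eng, 33), (37, eng, 37), (9, mkt, 26), (9, mkt, 29), (9, mkt, 9)}
Apply σ_{qty > qty2}; surviving tuples: {(26, mkt, 9), (29, mkt, 26), (29, mkt, 9), (33, eng, 28), (37, eng, 28), (37, eng, 33)}
Projecting to qty2, region (2 duplicate(s) eliminated): {(26, mkt), (28, eng), (33, eng), (9, mkt)}

{(26, mkt), (28, eng), (33, eng), (9, mkt)}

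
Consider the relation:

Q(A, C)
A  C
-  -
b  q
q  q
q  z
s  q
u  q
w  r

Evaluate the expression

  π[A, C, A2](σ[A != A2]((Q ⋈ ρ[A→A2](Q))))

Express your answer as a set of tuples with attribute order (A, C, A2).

ρ[A→A2]: schema becomes (A2, C); tuples unchanged.
Q ⋈ ρ[A→A2](Q) (natural join on C): {(b, q, b), (b, q, q), (b, q, s), (b, q, u), (q, q, b), (q, q, q), (q, q, s), (q, q, u), (q, z, q), (s, q, b), (s, q, q), (s, q, s), (s, q, u), (u, q, b), (u, q, q), (u, q, s), (u, q, u), (w, r, w)}
Filtering on A != A2 leaves {(b, q, q), (b, q, s), (b, q, u), (q, q, b), (q, q, s), (q, q, u), (s, q, b), (s, q, q), (s, q, u), (u, q, b), (u, q, q), (u, q, s)}.
π[A, C, A2]: project onto (A, C, A2) → {(b, q, q), (b, q, s), (b, q, u), (q, q, b), (q, q, s), (q, q, u), (s, q, b), (s, q, q), (s, q, u), (u, q, b), (u, q, q), (u, q, s)}

{(b, q, q), (b, q, s), (b, q, u), (q, q, b), (q, q, s), (q, q, u), (s, q, b), (s, q, q), (s, q, u), (u, q, b), (u, q, q), (u, q, s)}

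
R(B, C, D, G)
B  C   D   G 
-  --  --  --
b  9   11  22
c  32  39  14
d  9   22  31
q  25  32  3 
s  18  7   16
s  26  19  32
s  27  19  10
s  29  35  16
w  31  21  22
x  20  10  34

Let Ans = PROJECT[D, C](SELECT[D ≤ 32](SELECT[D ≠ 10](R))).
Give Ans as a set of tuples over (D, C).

Selection D ≠ 10: {(b, 9, 11, 22), (c, 32, 39, 14), (d, 9, 22, 31), (q, 25, 32, 3), (s, 18, 7, 16), (s, 26, 19, 32), (s, 27, 19, 10), (s, 29, 35, 16), (w, 31, 21, 22)}
Selection D ≤ 32: {(b, 9, 11, 22), (d, 9, 22, 31), (q, 25, 32, 3), (s, 18, 7, 16), (s, 26, 19, 32), (s, 27, 19, 10), (w, 31, 21, 22)}
Keep only column(s) D, C: {(11, 9), (19, 26), (19, 27), (21, 31), (22, 9), (32, 25), (7, 18)}

{(11, 9), (19, 26), (19, 27), (21, 31), (22, 9), (32, 25), (7, 18)}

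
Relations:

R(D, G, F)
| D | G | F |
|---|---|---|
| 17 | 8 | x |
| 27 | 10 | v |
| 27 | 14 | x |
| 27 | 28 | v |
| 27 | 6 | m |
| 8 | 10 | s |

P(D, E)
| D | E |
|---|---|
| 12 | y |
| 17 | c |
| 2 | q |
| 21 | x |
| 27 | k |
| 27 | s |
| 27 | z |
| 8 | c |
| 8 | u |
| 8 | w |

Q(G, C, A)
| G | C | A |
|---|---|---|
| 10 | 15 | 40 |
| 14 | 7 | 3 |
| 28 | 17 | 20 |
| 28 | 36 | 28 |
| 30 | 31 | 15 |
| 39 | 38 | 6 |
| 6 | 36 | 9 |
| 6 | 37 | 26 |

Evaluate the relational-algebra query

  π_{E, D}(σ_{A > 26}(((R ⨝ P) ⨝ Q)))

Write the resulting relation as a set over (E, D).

{(c, 8), (k, 27), (s, 27), (u, 8), (w, 8), (z, 27)}

Joining R and P on D yields {(17, 8, x, c), (27, 10, v, k), (27, 10, v, s), (27, 10, v, z), (27, 14, x, k), (27, 14, x, s), (27, 14, x, z), (27, 28, v, k), (27, 28, v, s), (27, 28, v, z), (27, 6, m, k), (27, 6, m, s), (27, 6, m, z), (8, 10, s, c), (8, 10, s, u), (8, 10, s, w)}.
Joining (R ⨝ P) and Q on G yields {(27, 10, v, k, 15, 40), (27, 10, v, s, 15, 40), (27, 10, v, z, 15, 40), (27, 14, x, k, 7, 3), (27, 14, x, s, 7, 3), (27, 14, x, z, 7, 3), (27, 28, v, k, 17, 20), (27, 28, v, k, 36, 28), (27, 28, v, s, 17, 20), (27, 28, v, s, 36, 28), (27, 28, v, z, 17, 20), (27, 28, v, z, 36, 28), (27, 6, m, k, 36, 9), (27, 6, m, k, 37, 26), (27, 6, m, s, 36, 9), (27, 6, m, s, 37, 26), (27, 6, m, z, 36, 9), (27, 6, m, z, 37, 26), (8, 10, s, c, 15, 40), (8, 10, s, u, 15, 40), (8, 10, s, w, 15, 40)}.
Selection A > 26: {(27, 10, v, k, 15, 40), (27, 10, v, s, 15, 40), (27, 10, v, z, 15, 40), (27, 28, v, k, 36, 28), (27, 28, v, s, 36, 28), (27, 28, v, z, 36, 28), (8, 10, s, c, 15, 40), (8, 10, s, u, 15, 40), (8, 10, s, w, 15, 40)}
Keep only column(s) E, D (3 duplicate(s) eliminated): {(c, 8), (k, 27), (s, 27), (u, 8), (w, 8), (z, 27)}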